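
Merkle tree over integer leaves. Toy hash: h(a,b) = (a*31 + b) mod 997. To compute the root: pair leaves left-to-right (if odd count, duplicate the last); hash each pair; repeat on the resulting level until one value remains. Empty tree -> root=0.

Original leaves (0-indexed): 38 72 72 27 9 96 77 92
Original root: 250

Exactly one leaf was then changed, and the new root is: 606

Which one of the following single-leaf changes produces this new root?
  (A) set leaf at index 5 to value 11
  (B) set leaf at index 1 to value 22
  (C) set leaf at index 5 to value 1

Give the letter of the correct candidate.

Original leaves: [38, 72, 72, 27, 9, 96, 77, 92]
Target new root: 606
Try each candidate change and compute the resulting root:
Candidate A: set leaf[5] = 11 -> leaves = [38, 72, 72, 27, 9, 11, 77, 92]
  L0: [38, 72, 72, 27, 9, 11, 77, 92]
  L1: h(38,72)=(38*31+72)%997=253 h(72,27)=(72*31+27)%997=265 h(9,11)=(9*31+11)%997=290 h(77,92)=(77*31+92)%997=485 -> [253, 265, 290, 485]
  L2: h(253,265)=(253*31+265)%997=132 h(290,485)=(290*31+485)%997=502 -> [132, 502]
  L3: h(132,502)=(132*31+502)%997=606 -> [606]
  root = 606 == target 606  ** MATCH **
Candidate B: set leaf[1] = 22 -> leaves = [38, 22, 72, 27, 9, 96, 77, 92]
  L0: [38, 22, 72, 27, 9, 96, 77, 92]
  L1: h(38,22)=(38*31+22)%997=203 h(72,27)=(72*31+27)%997=265 h(9,96)=(9*31+96)%997=375 h(77,92)=(77*31+92)%997=485 -> [203, 265, 375, 485]
  L2: h(203,265)=(203*31+265)%997=576 h(375,485)=(375*31+485)%997=146 -> [576, 146]
  L3: h(576,146)=(576*31+146)%997=56 -> [56]
  root = 56 != target 606
Candidate C: set leaf[5] = 1 -> leaves = [38, 72, 72, 27, 9, 1, 77, 92]
  L0: [38, 72, 72, 27, 9, 1, 77, 92]
  L1: h(38,72)=(38*31+72)%997=253 h(72,27)=(72*31+27)%997=265 h(9,1)=(9*31+1)%997=280 h(77,92)=(77*31+92)%997=485 -> [253, 265, 280, 485]
  L2: h(253,265)=(253*31+265)%997=132 h(280,485)=(280*31+485)%997=192 -> [132, 192]
  L3: h(132,192)=(132*31+192)%997=296 -> [296]
  root = 296 != target 606
Candidate A produces the target root.

Answer: A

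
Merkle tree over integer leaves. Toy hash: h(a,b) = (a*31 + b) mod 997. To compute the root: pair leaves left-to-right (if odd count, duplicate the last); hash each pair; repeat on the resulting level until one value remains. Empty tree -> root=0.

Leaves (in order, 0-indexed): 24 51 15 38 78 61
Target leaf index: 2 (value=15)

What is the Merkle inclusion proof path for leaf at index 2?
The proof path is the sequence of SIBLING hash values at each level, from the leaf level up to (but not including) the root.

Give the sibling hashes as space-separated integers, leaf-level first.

L0 (leaves): [24, 51, 15, 38, 78, 61], target index=2
L1: h(24,51)=(24*31+51)%997=795 [pair 0] h(15,38)=(15*31+38)%997=503 [pair 1] h(78,61)=(78*31+61)%997=485 [pair 2] -> [795, 503, 485]
  Sibling for proof at L0: 38
L2: h(795,503)=(795*31+503)%997=223 [pair 0] h(485,485)=(485*31+485)%997=565 [pair 1] -> [223, 565]
  Sibling for proof at L1: 795
L3: h(223,565)=(223*31+565)%997=499 [pair 0] -> [499]
  Sibling for proof at L2: 565
Root: 499
Proof path (sibling hashes from leaf to root): [38, 795, 565]

Answer: 38 795 565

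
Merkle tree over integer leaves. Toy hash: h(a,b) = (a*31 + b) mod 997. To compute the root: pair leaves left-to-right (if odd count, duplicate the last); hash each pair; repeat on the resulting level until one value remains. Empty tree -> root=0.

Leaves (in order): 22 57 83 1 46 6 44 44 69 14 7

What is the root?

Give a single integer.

L0: [22, 57, 83, 1, 46, 6, 44, 44, 69, 14, 7]
L1: h(22,57)=(22*31+57)%997=739 h(83,1)=(83*31+1)%997=580 h(46,6)=(46*31+6)%997=435 h(44,44)=(44*31+44)%997=411 h(69,14)=(69*31+14)%997=159 h(7,7)=(7*31+7)%997=224 -> [739, 580, 435, 411, 159, 224]
L2: h(739,580)=(739*31+580)%997=558 h(435,411)=(435*31+411)%997=935 h(159,224)=(159*31+224)%997=168 -> [558, 935, 168]
L3: h(558,935)=(558*31+935)%997=287 h(168,168)=(168*31+168)%997=391 -> [287, 391]
L4: h(287,391)=(287*31+391)%997=315 -> [315]

Answer: 315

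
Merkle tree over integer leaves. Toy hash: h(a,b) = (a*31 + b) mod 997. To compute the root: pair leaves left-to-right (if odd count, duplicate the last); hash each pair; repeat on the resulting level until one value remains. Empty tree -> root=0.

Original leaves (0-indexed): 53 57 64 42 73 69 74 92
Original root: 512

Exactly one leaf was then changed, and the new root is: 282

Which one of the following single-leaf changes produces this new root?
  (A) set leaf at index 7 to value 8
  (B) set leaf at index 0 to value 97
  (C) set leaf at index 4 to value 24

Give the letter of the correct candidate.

Answer: C

Derivation:
Original leaves: [53, 57, 64, 42, 73, 69, 74, 92]
Target new root: 282
Try each candidate change and compute the resulting root:
Candidate A: set leaf[7] = 8 -> leaves = [53, 57, 64, 42, 73, 69, 74, 8]
  L0: [53, 57, 64, 42, 73, 69, 74, 8]
  L1: h(53,57)=(53*31+57)%997=703 h(64,42)=(64*31+42)%997=32 h(73,69)=(73*31+69)%997=338 h(74,8)=(74*31+8)%997=308 -> [703, 32, 338, 308]
  L2: h(703,32)=(703*31+32)%997=888 h(338,308)=(338*31+308)%997=816 -> [888, 816]
  L3: h(888,816)=(888*31+816)%997=428 -> [428]
  root = 428 != target 282
Candidate B: set leaf[0] = 97 -> leaves = [97, 57, 64, 42, 73, 69, 74, 92]
  L0: [97, 57, 64, 42, 73, 69, 74, 92]
  L1: h(97,57)=(97*31+57)%997=73 h(64,42)=(64*31+42)%997=32 h(73,69)=(73*31+69)%997=338 h(74,92)=(74*31+92)%997=392 -> [73, 32, 338, 392]
  L2: h(73,32)=(73*31+32)%997=301 h(338,392)=(338*31+392)%997=900 -> [301, 900]
  L3: h(301,900)=(301*31+900)%997=261 -> [261]
  root = 261 != target 282
Candidate C: set leaf[4] = 24 -> leaves = [53, 57, 64, 42, 24, 69, 74, 92]
  L0: [53, 57, 64, 42, 24, 69, 74, 92]
  L1: h(53,57)=(53*31+57)%997=703 h(64,42)=(64*31+42)%997=32 h(24,69)=(24*31+69)%997=813 h(74,92)=(74*31+92)%997=392 -> [703, 32, 813, 392]
  L2: h(703,32)=(703*31+32)%997=888 h(813,392)=(813*31+392)%997=670 -> [888, 670]
  L3: h(888,670)=(888*31+670)%997=282 -> [282]
  root = 282 == target 282  ** MATCH **
Candidate C produces the target root.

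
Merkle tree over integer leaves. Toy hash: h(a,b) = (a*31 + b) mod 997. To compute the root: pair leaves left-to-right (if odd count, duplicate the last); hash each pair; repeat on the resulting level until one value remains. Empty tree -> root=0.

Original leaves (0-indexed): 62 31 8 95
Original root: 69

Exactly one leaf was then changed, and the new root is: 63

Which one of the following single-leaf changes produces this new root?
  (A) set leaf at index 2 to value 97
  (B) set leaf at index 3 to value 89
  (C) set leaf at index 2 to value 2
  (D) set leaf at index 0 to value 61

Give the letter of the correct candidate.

Original leaves: [62, 31, 8, 95]
Target new root: 63
Try each candidate change and compute the resulting root:
Candidate A: set leaf[2] = 97 -> leaves = [62, 31, 97, 95]
  L0: [62, 31, 97, 95]
  L1: h(62,31)=(62*31+31)%997=956 h(97,95)=(97*31+95)%997=111 -> [956, 111]
  L2: h(956,111)=(956*31+111)%997=834 -> [834]
  root = 834 != target 63
Candidate B: set leaf[3] = 89 -> leaves = [62, 31, 8, 89]
  L0: [62, 31, 8, 89]
  L1: h(62,31)=(62*31+31)%997=956 h(8,89)=(8*31+89)%997=337 -> [956, 337]
  L2: h(956,337)=(956*31+337)%997=63 -> [63]
  root = 63 == target 63  ** MATCH **
Candidate C: set leaf[2] = 2 -> leaves = [62, 31, 2, 95]
  L0: [62, 31, 2, 95]
  L1: h(62,31)=(62*31+31)%997=956 h(2,95)=(2*31+95)%997=157 -> [956, 157]
  L2: h(956,157)=(956*31+157)%997=880 -> [880]
  root = 880 != target 63
Candidate D: set leaf[0] = 61 -> leaves = [61, 31, 8, 95]
  L0: [61, 31, 8, 95]
  L1: h(61,31)=(61*31+31)%997=925 h(8,95)=(8*31+95)%997=343 -> [925, 343]
  L2: h(925,343)=(925*31+343)%997=105 -> [105]
  root = 105 != target 63
Candidate B produces the target root.

Answer: B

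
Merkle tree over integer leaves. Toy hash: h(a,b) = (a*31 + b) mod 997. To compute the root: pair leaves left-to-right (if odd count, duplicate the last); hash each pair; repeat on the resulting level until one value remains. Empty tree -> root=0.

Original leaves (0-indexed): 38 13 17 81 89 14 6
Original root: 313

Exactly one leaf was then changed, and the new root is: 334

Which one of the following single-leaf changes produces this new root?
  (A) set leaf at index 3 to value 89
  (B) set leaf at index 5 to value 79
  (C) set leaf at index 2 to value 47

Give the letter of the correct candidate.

Original leaves: [38, 13, 17, 81, 89, 14, 6]
Target new root: 334
Try each candidate change and compute the resulting root:
Candidate A: set leaf[3] = 89 -> leaves = [38, 13, 17, 89, 89, 14, 6]
  L0: [38, 13, 17, 89, 89, 14, 6]
  L1: h(38,13)=(38*31+13)%997=194 h(17,89)=(17*31+89)%997=616 h(89,14)=(89*31+14)%997=779 h(6,6)=(6*31+6)%997=192 -> [194, 616, 779, 192]
  L2: h(194,616)=(194*31+616)%997=648 h(779,192)=(779*31+192)%997=413 -> [648, 413]
  L3: h(648,413)=(648*31+413)%997=561 -> [561]
  root = 561 != target 334
Candidate B: set leaf[5] = 79 -> leaves = [38, 13, 17, 81, 89, 79, 6]
  L0: [38, 13, 17, 81, 89, 79, 6]
  L1: h(38,13)=(38*31+13)%997=194 h(17,81)=(17*31+81)%997=608 h(89,79)=(89*31+79)%997=844 h(6,6)=(6*31+6)%997=192 -> [194, 608, 844, 192]
  L2: h(194,608)=(194*31+608)%997=640 h(844,192)=(844*31+192)%997=434 -> [640, 434]
  L3: h(640,434)=(640*31+434)%997=334 -> [334]
  root = 334 == target 334  ** MATCH **
Candidate C: set leaf[2] = 47 -> leaves = [38, 13, 47, 81, 89, 14, 6]
  L0: [38, 13, 47, 81, 89, 14, 6]
  L1: h(38,13)=(38*31+13)%997=194 h(47,81)=(47*31+81)%997=541 h(89,14)=(89*31+14)%997=779 h(6,6)=(6*31+6)%997=192 -> [194, 541, 779, 192]
  L2: h(194,541)=(194*31+541)%997=573 h(779,192)=(779*31+192)%997=413 -> [573, 413]
  L3: h(573,413)=(573*31+413)%997=230 -> [230]
  root = 230 != target 334
Candidate B produces the target root.

Answer: B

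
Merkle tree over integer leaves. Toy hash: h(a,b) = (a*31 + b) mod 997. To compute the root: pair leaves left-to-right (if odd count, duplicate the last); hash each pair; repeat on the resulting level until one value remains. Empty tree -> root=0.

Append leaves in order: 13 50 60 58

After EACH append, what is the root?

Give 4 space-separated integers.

After append 13 (leaves=[13]):
  L0: [13]
  root=13
After append 50 (leaves=[13, 50]):
  L0: [13, 50]
  L1: h(13,50)=(13*31+50)%997=453 -> [453]
  root=453
After append 60 (leaves=[13, 50, 60]):
  L0: [13, 50, 60]
  L1: h(13,50)=(13*31+50)%997=453 h(60,60)=(60*31+60)%997=923 -> [453, 923]
  L2: h(453,923)=(453*31+923)%997=11 -> [11]
  root=11
After append 58 (leaves=[13, 50, 60, 58]):
  L0: [13, 50, 60, 58]
  L1: h(13,50)=(13*31+50)%997=453 h(60,58)=(60*31+58)%997=921 -> [453, 921]
  L2: h(453,921)=(453*31+921)%997=9 -> [9]
  root=9

Answer: 13 453 11 9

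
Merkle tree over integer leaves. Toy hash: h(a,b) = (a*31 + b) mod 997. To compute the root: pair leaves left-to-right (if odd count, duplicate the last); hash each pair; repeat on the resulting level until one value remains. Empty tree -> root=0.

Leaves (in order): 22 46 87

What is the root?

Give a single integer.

L0: [22, 46, 87]
L1: h(22,46)=(22*31+46)%997=728 h(87,87)=(87*31+87)%997=790 -> [728, 790]
L2: h(728,790)=(728*31+790)%997=427 -> [427]

Answer: 427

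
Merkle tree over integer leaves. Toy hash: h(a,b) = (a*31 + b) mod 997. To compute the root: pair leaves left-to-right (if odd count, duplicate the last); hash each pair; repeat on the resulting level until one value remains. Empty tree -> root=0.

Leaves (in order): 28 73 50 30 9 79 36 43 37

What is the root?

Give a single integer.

L0: [28, 73, 50, 30, 9, 79, 36, 43, 37]
L1: h(28,73)=(28*31+73)%997=941 h(50,30)=(50*31+30)%997=583 h(9,79)=(9*31+79)%997=358 h(36,43)=(36*31+43)%997=162 h(37,37)=(37*31+37)%997=187 -> [941, 583, 358, 162, 187]
L2: h(941,583)=(941*31+583)%997=841 h(358,162)=(358*31+162)%997=293 h(187,187)=(187*31+187)%997=2 -> [841, 293, 2]
L3: h(841,293)=(841*31+293)%997=442 h(2,2)=(2*31+2)%997=64 -> [442, 64]
L4: h(442,64)=(442*31+64)%997=805 -> [805]

Answer: 805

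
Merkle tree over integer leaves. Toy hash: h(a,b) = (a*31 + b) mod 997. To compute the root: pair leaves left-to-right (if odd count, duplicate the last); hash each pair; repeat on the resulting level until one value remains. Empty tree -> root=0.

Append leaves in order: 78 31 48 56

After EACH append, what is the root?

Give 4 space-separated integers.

After append 78 (leaves=[78]):
  L0: [78]
  root=78
After append 31 (leaves=[78, 31]):
  L0: [78, 31]
  L1: h(78,31)=(78*31+31)%997=455 -> [455]
  root=455
After append 48 (leaves=[78, 31, 48]):
  L0: [78, 31, 48]
  L1: h(78,31)=(78*31+31)%997=455 h(48,48)=(48*31+48)%997=539 -> [455, 539]
  L2: h(455,539)=(455*31+539)%997=686 -> [686]
  root=686
After append 56 (leaves=[78, 31, 48, 56]):
  L0: [78, 31, 48, 56]
  L1: h(78,31)=(78*31+31)%997=455 h(48,56)=(48*31+56)%997=547 -> [455, 547]
  L2: h(455,547)=(455*31+547)%997=694 -> [694]
  root=694

Answer: 78 455 686 694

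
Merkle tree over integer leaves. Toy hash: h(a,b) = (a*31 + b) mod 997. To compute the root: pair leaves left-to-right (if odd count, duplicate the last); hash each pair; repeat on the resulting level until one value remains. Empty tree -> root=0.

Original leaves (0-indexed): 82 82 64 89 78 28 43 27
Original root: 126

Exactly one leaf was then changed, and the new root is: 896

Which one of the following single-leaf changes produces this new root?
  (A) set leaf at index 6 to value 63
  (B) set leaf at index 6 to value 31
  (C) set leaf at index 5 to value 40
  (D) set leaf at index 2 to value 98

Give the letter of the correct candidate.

Original leaves: [82, 82, 64, 89, 78, 28, 43, 27]
Target new root: 896
Try each candidate change and compute the resulting root:
Candidate A: set leaf[6] = 63 -> leaves = [82, 82, 64, 89, 78, 28, 63, 27]
  L0: [82, 82, 64, 89, 78, 28, 63, 27]
  L1: h(82,82)=(82*31+82)%997=630 h(64,89)=(64*31+89)%997=79 h(78,28)=(78*31+28)%997=452 h(63,27)=(63*31+27)%997=983 -> [630, 79, 452, 983]
  L2: h(630,79)=(630*31+79)%997=666 h(452,983)=(452*31+983)%997=40 -> [666, 40]
  L3: h(666,40)=(666*31+40)%997=746 -> [746]
  root = 746 != target 896
Candidate B: set leaf[6] = 31 -> leaves = [82, 82, 64, 89, 78, 28, 31, 27]
  L0: [82, 82, 64, 89, 78, 28, 31, 27]
  L1: h(82,82)=(82*31+82)%997=630 h(64,89)=(64*31+89)%997=79 h(78,28)=(78*31+28)%997=452 h(31,27)=(31*31+27)%997=988 -> [630, 79, 452, 988]
  L2: h(630,79)=(630*31+79)%997=666 h(452,988)=(452*31+988)%997=45 -> [666, 45]
  L3: h(666,45)=(666*31+45)%997=751 -> [751]
  root = 751 != target 896
Candidate C: set leaf[5] = 40 -> leaves = [82, 82, 64, 89, 78, 40, 43, 27]
  L0: [82, 82, 64, 89, 78, 40, 43, 27]
  L1: h(82,82)=(82*31+82)%997=630 h(64,89)=(64*31+89)%997=79 h(78,40)=(78*31+40)%997=464 h(43,27)=(43*31+27)%997=363 -> [630, 79, 464, 363]
  L2: h(630,79)=(630*31+79)%997=666 h(464,363)=(464*31+363)%997=789 -> [666, 789]
  L3: h(666,789)=(666*31+789)%997=498 -> [498]
  root = 498 != target 896
Candidate D: set leaf[2] = 98 -> leaves = [82, 82, 98, 89, 78, 28, 43, 27]
  L0: [82, 82, 98, 89, 78, 28, 43, 27]
  L1: h(82,82)=(82*31+82)%997=630 h(98,89)=(98*31+89)%997=136 h(78,28)=(78*31+28)%997=452 h(43,27)=(43*31+27)%997=363 -> [630, 136, 452, 363]
  L2: h(630,136)=(630*31+136)%997=723 h(452,363)=(452*31+363)%997=417 -> [723, 417]
  L3: h(723,417)=(723*31+417)%997=896 -> [896]
  root = 896 == target 896  ** MATCH **
Candidate D produces the target root.

Answer: D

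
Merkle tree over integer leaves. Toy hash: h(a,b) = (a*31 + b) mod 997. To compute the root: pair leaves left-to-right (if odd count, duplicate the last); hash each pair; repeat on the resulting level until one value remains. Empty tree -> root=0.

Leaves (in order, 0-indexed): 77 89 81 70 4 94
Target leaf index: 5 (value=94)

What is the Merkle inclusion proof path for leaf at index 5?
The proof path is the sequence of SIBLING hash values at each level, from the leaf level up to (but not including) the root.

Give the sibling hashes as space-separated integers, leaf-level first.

Answer: 4 218 574

Derivation:
L0 (leaves): [77, 89, 81, 70, 4, 94], target index=5
L1: h(77,89)=(77*31+89)%997=482 [pair 0] h(81,70)=(81*31+70)%997=587 [pair 1] h(4,94)=(4*31+94)%997=218 [pair 2] -> [482, 587, 218]
  Sibling for proof at L0: 4
L2: h(482,587)=(482*31+587)%997=574 [pair 0] h(218,218)=(218*31+218)%997=994 [pair 1] -> [574, 994]
  Sibling for proof at L1: 218
L3: h(574,994)=(574*31+994)%997=842 [pair 0] -> [842]
  Sibling for proof at L2: 574
Root: 842
Proof path (sibling hashes from leaf to root): [4, 218, 574]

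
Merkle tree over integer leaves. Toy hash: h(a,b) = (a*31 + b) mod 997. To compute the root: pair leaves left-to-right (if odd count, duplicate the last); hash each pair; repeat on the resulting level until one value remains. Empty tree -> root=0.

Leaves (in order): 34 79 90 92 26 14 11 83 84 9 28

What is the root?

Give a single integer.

L0: [34, 79, 90, 92, 26, 14, 11, 83, 84, 9, 28]
L1: h(34,79)=(34*31+79)%997=136 h(90,92)=(90*31+92)%997=888 h(26,14)=(26*31+14)%997=820 h(11,83)=(11*31+83)%997=424 h(84,9)=(84*31+9)%997=619 h(28,28)=(28*31+28)%997=896 -> [136, 888, 820, 424, 619, 896]
L2: h(136,888)=(136*31+888)%997=119 h(820,424)=(820*31+424)%997=919 h(619,896)=(619*31+896)%997=145 -> [119, 919, 145]
L3: h(119,919)=(119*31+919)%997=620 h(145,145)=(145*31+145)%997=652 -> [620, 652]
L4: h(620,652)=(620*31+652)%997=929 -> [929]

Answer: 929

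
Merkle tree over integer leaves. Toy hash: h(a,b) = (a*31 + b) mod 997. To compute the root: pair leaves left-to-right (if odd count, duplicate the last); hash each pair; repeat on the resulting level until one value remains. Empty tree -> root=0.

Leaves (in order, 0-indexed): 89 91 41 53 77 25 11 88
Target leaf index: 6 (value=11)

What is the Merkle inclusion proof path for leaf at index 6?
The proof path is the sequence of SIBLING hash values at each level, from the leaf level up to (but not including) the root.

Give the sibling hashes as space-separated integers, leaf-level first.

Answer: 88 418 941

Derivation:
L0 (leaves): [89, 91, 41, 53, 77, 25, 11, 88], target index=6
L1: h(89,91)=(89*31+91)%997=856 [pair 0] h(41,53)=(41*31+53)%997=327 [pair 1] h(77,25)=(77*31+25)%997=418 [pair 2] h(11,88)=(11*31+88)%997=429 [pair 3] -> [856, 327, 418, 429]
  Sibling for proof at L0: 88
L2: h(856,327)=(856*31+327)%997=941 [pair 0] h(418,429)=(418*31+429)%997=426 [pair 1] -> [941, 426]
  Sibling for proof at L1: 418
L3: h(941,426)=(941*31+426)%997=684 [pair 0] -> [684]
  Sibling for proof at L2: 941
Root: 684
Proof path (sibling hashes from leaf to root): [88, 418, 941]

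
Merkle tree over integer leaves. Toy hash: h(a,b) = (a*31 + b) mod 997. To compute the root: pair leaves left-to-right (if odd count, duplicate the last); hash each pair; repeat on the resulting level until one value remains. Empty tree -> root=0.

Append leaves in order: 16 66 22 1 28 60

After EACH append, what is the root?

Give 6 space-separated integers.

Answer: 16 562 180 159 700 727

Derivation:
After append 16 (leaves=[16]):
  L0: [16]
  root=16
After append 66 (leaves=[16, 66]):
  L0: [16, 66]
  L1: h(16,66)=(16*31+66)%997=562 -> [562]
  root=562
After append 22 (leaves=[16, 66, 22]):
  L0: [16, 66, 22]
  L1: h(16,66)=(16*31+66)%997=562 h(22,22)=(22*31+22)%997=704 -> [562, 704]
  L2: h(562,704)=(562*31+704)%997=180 -> [180]
  root=180
After append 1 (leaves=[16, 66, 22, 1]):
  L0: [16, 66, 22, 1]
  L1: h(16,66)=(16*31+66)%997=562 h(22,1)=(22*31+1)%997=683 -> [562, 683]
  L2: h(562,683)=(562*31+683)%997=159 -> [159]
  root=159
After append 28 (leaves=[16, 66, 22, 1, 28]):
  L0: [16, 66, 22, 1, 28]
  L1: h(16,66)=(16*31+66)%997=562 h(22,1)=(22*31+1)%997=683 h(28,28)=(28*31+28)%997=896 -> [562, 683, 896]
  L2: h(562,683)=(562*31+683)%997=159 h(896,896)=(896*31+896)%997=756 -> [159, 756]
  L3: h(159,756)=(159*31+756)%997=700 -> [700]
  root=700
After append 60 (leaves=[16, 66, 22, 1, 28, 60]):
  L0: [16, 66, 22, 1, 28, 60]
  L1: h(16,66)=(16*31+66)%997=562 h(22,1)=(22*31+1)%997=683 h(28,60)=(28*31+60)%997=928 -> [562, 683, 928]
  L2: h(562,683)=(562*31+683)%997=159 h(928,928)=(928*31+928)%997=783 -> [159, 783]
  L3: h(159,783)=(159*31+783)%997=727 -> [727]
  root=727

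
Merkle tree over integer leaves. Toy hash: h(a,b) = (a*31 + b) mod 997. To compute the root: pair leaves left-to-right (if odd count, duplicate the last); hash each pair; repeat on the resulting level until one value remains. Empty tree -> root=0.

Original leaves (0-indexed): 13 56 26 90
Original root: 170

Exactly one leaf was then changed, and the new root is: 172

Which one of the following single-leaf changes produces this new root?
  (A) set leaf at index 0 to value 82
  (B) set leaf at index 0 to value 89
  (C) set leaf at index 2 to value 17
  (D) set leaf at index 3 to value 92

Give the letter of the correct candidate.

Answer: D

Derivation:
Original leaves: [13, 56, 26, 90]
Target new root: 172
Try each candidate change and compute the resulting root:
Candidate A: set leaf[0] = 82 -> leaves = [82, 56, 26, 90]
  L0: [82, 56, 26, 90]
  L1: h(82,56)=(82*31+56)%997=604 h(26,90)=(26*31+90)%997=896 -> [604, 896]
  L2: h(604,896)=(604*31+896)%997=677 -> [677]
  root = 677 != target 172
Candidate B: set leaf[0] = 89 -> leaves = [89, 56, 26, 90]
  L0: [89, 56, 26, 90]
  L1: h(89,56)=(89*31+56)%997=821 h(26,90)=(26*31+90)%997=896 -> [821, 896]
  L2: h(821,896)=(821*31+896)%997=425 -> [425]
  root = 425 != target 172
Candidate C: set leaf[2] = 17 -> leaves = [13, 56, 17, 90]
  L0: [13, 56, 17, 90]
  L1: h(13,56)=(13*31+56)%997=459 h(17,90)=(17*31+90)%997=617 -> [459, 617]
  L2: h(459,617)=(459*31+617)%997=888 -> [888]
  root = 888 != target 172
Candidate D: set leaf[3] = 92 -> leaves = [13, 56, 26, 92]
  L0: [13, 56, 26, 92]
  L1: h(13,56)=(13*31+56)%997=459 h(26,92)=(26*31+92)%997=898 -> [459, 898]
  L2: h(459,898)=(459*31+898)%997=172 -> [172]
  root = 172 == target 172  ** MATCH **
Candidate D produces the target root.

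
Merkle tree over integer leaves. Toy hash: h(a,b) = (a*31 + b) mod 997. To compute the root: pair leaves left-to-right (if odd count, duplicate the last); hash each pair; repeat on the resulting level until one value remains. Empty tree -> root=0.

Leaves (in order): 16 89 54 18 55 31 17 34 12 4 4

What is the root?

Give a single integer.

Answer: 62

Derivation:
L0: [16, 89, 54, 18, 55, 31, 17, 34, 12, 4, 4]
L1: h(16,89)=(16*31+89)%997=585 h(54,18)=(54*31+18)%997=695 h(55,31)=(55*31+31)%997=739 h(17,34)=(17*31+34)%997=561 h(12,4)=(12*31+4)%997=376 h(4,4)=(4*31+4)%997=128 -> [585, 695, 739, 561, 376, 128]
L2: h(585,695)=(585*31+695)%997=884 h(739,561)=(739*31+561)%997=539 h(376,128)=(376*31+128)%997=817 -> [884, 539, 817]
L3: h(884,539)=(884*31+539)%997=27 h(817,817)=(817*31+817)%997=222 -> [27, 222]
L4: h(27,222)=(27*31+222)%997=62 -> [62]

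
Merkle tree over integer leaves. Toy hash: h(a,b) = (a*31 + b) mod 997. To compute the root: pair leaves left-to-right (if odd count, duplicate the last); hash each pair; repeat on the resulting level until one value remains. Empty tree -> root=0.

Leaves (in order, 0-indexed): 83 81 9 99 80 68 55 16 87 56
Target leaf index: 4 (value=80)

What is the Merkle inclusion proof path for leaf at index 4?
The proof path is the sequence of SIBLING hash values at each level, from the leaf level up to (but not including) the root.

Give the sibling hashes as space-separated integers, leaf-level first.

L0 (leaves): [83, 81, 9, 99, 80, 68, 55, 16, 87, 56], target index=4
L1: h(83,81)=(83*31+81)%997=660 [pair 0] h(9,99)=(9*31+99)%997=378 [pair 1] h(80,68)=(80*31+68)%997=554 [pair 2] h(55,16)=(55*31+16)%997=724 [pair 3] h(87,56)=(87*31+56)%997=759 [pair 4] -> [660, 378, 554, 724, 759]
  Sibling for proof at L0: 68
L2: h(660,378)=(660*31+378)%997=898 [pair 0] h(554,724)=(554*31+724)%997=949 [pair 1] h(759,759)=(759*31+759)%997=360 [pair 2] -> [898, 949, 360]
  Sibling for proof at L1: 724
L3: h(898,949)=(898*31+949)%997=871 [pair 0] h(360,360)=(360*31+360)%997=553 [pair 1] -> [871, 553]
  Sibling for proof at L2: 898
L4: h(871,553)=(871*31+553)%997=635 [pair 0] -> [635]
  Sibling for proof at L3: 553
Root: 635
Proof path (sibling hashes from leaf to root): [68, 724, 898, 553]

Answer: 68 724 898 553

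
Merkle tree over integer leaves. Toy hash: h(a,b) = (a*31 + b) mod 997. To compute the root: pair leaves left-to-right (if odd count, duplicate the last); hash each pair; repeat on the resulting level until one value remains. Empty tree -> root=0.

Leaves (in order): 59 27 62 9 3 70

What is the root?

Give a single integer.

L0: [59, 27, 62, 9, 3, 70]
L1: h(59,27)=(59*31+27)%997=859 h(62,9)=(62*31+9)%997=934 h(3,70)=(3*31+70)%997=163 -> [859, 934, 163]
L2: h(859,934)=(859*31+934)%997=644 h(163,163)=(163*31+163)%997=231 -> [644, 231]
L3: h(644,231)=(644*31+231)%997=255 -> [255]

Answer: 255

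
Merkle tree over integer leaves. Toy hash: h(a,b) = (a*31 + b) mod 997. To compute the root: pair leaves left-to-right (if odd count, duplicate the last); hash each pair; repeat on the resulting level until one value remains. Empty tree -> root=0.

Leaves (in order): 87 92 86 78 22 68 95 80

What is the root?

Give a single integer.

L0: [87, 92, 86, 78, 22, 68, 95, 80]
L1: h(87,92)=(87*31+92)%997=795 h(86,78)=(86*31+78)%997=750 h(22,68)=(22*31+68)%997=750 h(95,80)=(95*31+80)%997=34 -> [795, 750, 750, 34]
L2: h(795,750)=(795*31+750)%997=470 h(750,34)=(750*31+34)%997=353 -> [470, 353]
L3: h(470,353)=(470*31+353)%997=965 -> [965]

Answer: 965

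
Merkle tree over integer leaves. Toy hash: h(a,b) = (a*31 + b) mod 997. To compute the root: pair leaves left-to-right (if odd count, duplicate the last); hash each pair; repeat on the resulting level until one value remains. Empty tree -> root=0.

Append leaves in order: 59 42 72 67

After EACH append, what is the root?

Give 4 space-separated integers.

After append 59 (leaves=[59]):
  L0: [59]
  root=59
After append 42 (leaves=[59, 42]):
  L0: [59, 42]
  L1: h(59,42)=(59*31+42)%997=874 -> [874]
  root=874
After append 72 (leaves=[59, 42, 72]):
  L0: [59, 42, 72]
  L1: h(59,42)=(59*31+42)%997=874 h(72,72)=(72*31+72)%997=310 -> [874, 310]
  L2: h(874,310)=(874*31+310)%997=485 -> [485]
  root=485
After append 67 (leaves=[59, 42, 72, 67]):
  L0: [59, 42, 72, 67]
  L1: h(59,42)=(59*31+42)%997=874 h(72,67)=(72*31+67)%997=305 -> [874, 305]
  L2: h(874,305)=(874*31+305)%997=480 -> [480]
  root=480

Answer: 59 874 485 480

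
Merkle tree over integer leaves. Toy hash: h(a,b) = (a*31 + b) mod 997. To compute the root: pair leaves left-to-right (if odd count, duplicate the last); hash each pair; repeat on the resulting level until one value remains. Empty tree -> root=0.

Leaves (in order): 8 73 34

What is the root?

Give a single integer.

Answer: 72

Derivation:
L0: [8, 73, 34]
L1: h(8,73)=(8*31+73)%997=321 h(34,34)=(34*31+34)%997=91 -> [321, 91]
L2: h(321,91)=(321*31+91)%997=72 -> [72]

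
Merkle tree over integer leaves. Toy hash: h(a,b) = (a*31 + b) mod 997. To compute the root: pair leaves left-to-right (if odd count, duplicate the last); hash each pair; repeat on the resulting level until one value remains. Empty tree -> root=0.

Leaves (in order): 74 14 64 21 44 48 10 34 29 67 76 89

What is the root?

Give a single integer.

L0: [74, 14, 64, 21, 44, 48, 10, 34, 29, 67, 76, 89]
L1: h(74,14)=(74*31+14)%997=314 h(64,21)=(64*31+21)%997=11 h(44,48)=(44*31+48)%997=415 h(10,34)=(10*31+34)%997=344 h(29,67)=(29*31+67)%997=966 h(76,89)=(76*31+89)%997=451 -> [314, 11, 415, 344, 966, 451]
L2: h(314,11)=(314*31+11)%997=772 h(415,344)=(415*31+344)%997=248 h(966,451)=(966*31+451)%997=487 -> [772, 248, 487]
L3: h(772,248)=(772*31+248)%997=252 h(487,487)=(487*31+487)%997=629 -> [252, 629]
L4: h(252,629)=(252*31+629)%997=465 -> [465]

Answer: 465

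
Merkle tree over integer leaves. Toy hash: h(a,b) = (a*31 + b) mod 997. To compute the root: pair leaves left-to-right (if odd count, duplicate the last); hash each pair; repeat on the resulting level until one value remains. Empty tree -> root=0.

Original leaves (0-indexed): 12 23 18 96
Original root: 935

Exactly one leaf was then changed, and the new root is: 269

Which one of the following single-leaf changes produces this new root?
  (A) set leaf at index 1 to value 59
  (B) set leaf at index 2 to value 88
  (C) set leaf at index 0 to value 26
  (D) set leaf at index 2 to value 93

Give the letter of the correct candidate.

Answer: D

Derivation:
Original leaves: [12, 23, 18, 96]
Target new root: 269
Try each candidate change and compute the resulting root:
Candidate A: set leaf[1] = 59 -> leaves = [12, 59, 18, 96]
  L0: [12, 59, 18, 96]
  L1: h(12,59)=(12*31+59)%997=431 h(18,96)=(18*31+96)%997=654 -> [431, 654]
  L2: h(431,654)=(431*31+654)%997=57 -> [57]
  root = 57 != target 269
Candidate B: set leaf[2] = 88 -> leaves = [12, 23, 88, 96]
  L0: [12, 23, 88, 96]
  L1: h(12,23)=(12*31+23)%997=395 h(88,96)=(88*31+96)%997=830 -> [395, 830]
  L2: h(395,830)=(395*31+830)%997=114 -> [114]
  root = 114 != target 269
Candidate C: set leaf[0] = 26 -> leaves = [26, 23, 18, 96]
  L0: [26, 23, 18, 96]
  L1: h(26,23)=(26*31+23)%997=829 h(18,96)=(18*31+96)%997=654 -> [829, 654]
  L2: h(829,654)=(829*31+654)%997=431 -> [431]
  root = 431 != target 269
Candidate D: set leaf[2] = 93 -> leaves = [12, 23, 93, 96]
  L0: [12, 23, 93, 96]
  L1: h(12,23)=(12*31+23)%997=395 h(93,96)=(93*31+96)%997=985 -> [395, 985]
  L2: h(395,985)=(395*31+985)%997=269 -> [269]
  root = 269 == target 269  ** MATCH **
Candidate D produces the target root.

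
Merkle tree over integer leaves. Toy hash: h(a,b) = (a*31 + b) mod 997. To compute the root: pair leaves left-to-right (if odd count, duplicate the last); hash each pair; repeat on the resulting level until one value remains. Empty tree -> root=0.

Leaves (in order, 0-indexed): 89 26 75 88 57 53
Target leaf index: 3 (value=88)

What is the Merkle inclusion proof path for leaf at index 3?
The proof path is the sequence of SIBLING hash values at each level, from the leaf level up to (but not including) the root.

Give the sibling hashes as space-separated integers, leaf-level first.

Answer: 75 791 414

Derivation:
L0 (leaves): [89, 26, 75, 88, 57, 53], target index=3
L1: h(89,26)=(89*31+26)%997=791 [pair 0] h(75,88)=(75*31+88)%997=419 [pair 1] h(57,53)=(57*31+53)%997=823 [pair 2] -> [791, 419, 823]
  Sibling for proof at L0: 75
L2: h(791,419)=(791*31+419)%997=15 [pair 0] h(823,823)=(823*31+823)%997=414 [pair 1] -> [15, 414]
  Sibling for proof at L1: 791
L3: h(15,414)=(15*31+414)%997=879 [pair 0] -> [879]
  Sibling for proof at L2: 414
Root: 879
Proof path (sibling hashes from leaf to root): [75, 791, 414]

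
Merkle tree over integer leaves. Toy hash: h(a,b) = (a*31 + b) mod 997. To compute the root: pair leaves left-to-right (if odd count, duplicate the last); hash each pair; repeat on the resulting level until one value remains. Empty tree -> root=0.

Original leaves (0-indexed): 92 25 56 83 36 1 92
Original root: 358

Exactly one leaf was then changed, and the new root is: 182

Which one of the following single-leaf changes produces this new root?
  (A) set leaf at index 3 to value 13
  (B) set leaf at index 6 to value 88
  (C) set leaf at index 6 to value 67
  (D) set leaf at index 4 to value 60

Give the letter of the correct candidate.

Original leaves: [92, 25, 56, 83, 36, 1, 92]
Target new root: 182
Try each candidate change and compute the resulting root:
Candidate A: set leaf[3] = 13 -> leaves = [92, 25, 56, 13, 36, 1, 92]
  L0: [92, 25, 56, 13, 36, 1, 92]
  L1: h(92,25)=(92*31+25)%997=883 h(56,13)=(56*31+13)%997=752 h(36,1)=(36*31+1)%997=120 h(92,92)=(92*31+92)%997=950 -> [883, 752, 120, 950]
  L2: h(883,752)=(883*31+752)%997=209 h(120,950)=(120*31+950)%997=682 -> [209, 682]
  L3: h(209,682)=(209*31+682)%997=182 -> [182]
  root = 182 == target 182  ** MATCH **
Candidate B: set leaf[6] = 88 -> leaves = [92, 25, 56, 83, 36, 1, 88]
  L0: [92, 25, 56, 83, 36, 1, 88]
  L1: h(92,25)=(92*31+25)%997=883 h(56,83)=(56*31+83)%997=822 h(36,1)=(36*31+1)%997=120 h(88,88)=(88*31+88)%997=822 -> [883, 822, 120, 822]
  L2: h(883,822)=(883*31+822)%997=279 h(120,822)=(120*31+822)%997=554 -> [279, 554]
  L3: h(279,554)=(279*31+554)%997=230 -> [230]
  root = 230 != target 182
Candidate C: set leaf[6] = 67 -> leaves = [92, 25, 56, 83, 36, 1, 67]
  L0: [92, 25, 56, 83, 36, 1, 67]
  L1: h(92,25)=(92*31+25)%997=883 h(56,83)=(56*31+83)%997=822 h(36,1)=(36*31+1)%997=120 h(67,67)=(67*31+67)%997=150 -> [883, 822, 120, 150]
  L2: h(883,822)=(883*31+822)%997=279 h(120,150)=(120*31+150)%997=879 -> [279, 879]
  L3: h(279,879)=(279*31+879)%997=555 -> [555]
  root = 555 != target 182
Candidate D: set leaf[4] = 60 -> leaves = [92, 25, 56, 83, 60, 1, 92]
  L0: [92, 25, 56, 83, 60, 1, 92]
  L1: h(92,25)=(92*31+25)%997=883 h(56,83)=(56*31+83)%997=822 h(60,1)=(60*31+1)%997=864 h(92,92)=(92*31+92)%997=950 -> [883, 822, 864, 950]
  L2: h(883,822)=(883*31+822)%997=279 h(864,950)=(864*31+950)%997=815 -> [279, 815]
  L3: h(279,815)=(279*31+815)%997=491 -> [491]
  root = 491 != target 182
Candidate A produces the target root.

Answer: A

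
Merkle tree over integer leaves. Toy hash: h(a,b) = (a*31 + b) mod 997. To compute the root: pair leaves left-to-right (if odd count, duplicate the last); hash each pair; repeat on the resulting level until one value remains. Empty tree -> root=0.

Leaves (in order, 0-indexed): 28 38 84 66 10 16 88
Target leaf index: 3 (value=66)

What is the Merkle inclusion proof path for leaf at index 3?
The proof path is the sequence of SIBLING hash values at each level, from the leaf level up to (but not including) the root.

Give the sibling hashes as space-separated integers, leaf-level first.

Answer: 84 906 958

Derivation:
L0 (leaves): [28, 38, 84, 66, 10, 16, 88], target index=3
L1: h(28,38)=(28*31+38)%997=906 [pair 0] h(84,66)=(84*31+66)%997=676 [pair 1] h(10,16)=(10*31+16)%997=326 [pair 2] h(88,88)=(88*31+88)%997=822 [pair 3] -> [906, 676, 326, 822]
  Sibling for proof at L0: 84
L2: h(906,676)=(906*31+676)%997=846 [pair 0] h(326,822)=(326*31+822)%997=958 [pair 1] -> [846, 958]
  Sibling for proof at L1: 906
L3: h(846,958)=(846*31+958)%997=265 [pair 0] -> [265]
  Sibling for proof at L2: 958
Root: 265
Proof path (sibling hashes from leaf to root): [84, 906, 958]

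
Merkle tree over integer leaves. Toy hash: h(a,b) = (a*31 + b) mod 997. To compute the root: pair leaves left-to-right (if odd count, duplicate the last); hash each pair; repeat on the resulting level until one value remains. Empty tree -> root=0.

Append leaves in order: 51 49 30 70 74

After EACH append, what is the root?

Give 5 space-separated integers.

After append 51 (leaves=[51]):
  L0: [51]
  root=51
After append 49 (leaves=[51, 49]):
  L0: [51, 49]
  L1: h(51,49)=(51*31+49)%997=633 -> [633]
  root=633
After append 30 (leaves=[51, 49, 30]):
  L0: [51, 49, 30]
  L1: h(51,49)=(51*31+49)%997=633 h(30,30)=(30*31+30)%997=960 -> [633, 960]
  L2: h(633,960)=(633*31+960)%997=643 -> [643]
  root=643
After append 70 (leaves=[51, 49, 30, 70]):
  L0: [51, 49, 30, 70]
  L1: h(51,49)=(51*31+49)%997=633 h(30,70)=(30*31+70)%997=3 -> [633, 3]
  L2: h(633,3)=(633*31+3)%997=683 -> [683]
  root=683
After append 74 (leaves=[51, 49, 30, 70, 74]):
  L0: [51, 49, 30, 70, 74]
  L1: h(51,49)=(51*31+49)%997=633 h(30,70)=(30*31+70)%997=3 h(74,74)=(74*31+74)%997=374 -> [633, 3, 374]
  L2: h(633,3)=(633*31+3)%997=683 h(374,374)=(374*31+374)%997=4 -> [683, 4]
  L3: h(683,4)=(683*31+4)%997=240 -> [240]
  root=240

Answer: 51 633 643 683 240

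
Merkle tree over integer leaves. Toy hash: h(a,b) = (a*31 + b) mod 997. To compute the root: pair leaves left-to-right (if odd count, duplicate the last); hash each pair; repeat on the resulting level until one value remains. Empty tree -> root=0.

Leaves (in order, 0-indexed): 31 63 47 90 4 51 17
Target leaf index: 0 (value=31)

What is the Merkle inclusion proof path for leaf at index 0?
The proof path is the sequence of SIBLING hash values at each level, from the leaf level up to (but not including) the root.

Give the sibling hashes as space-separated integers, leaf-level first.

Answer: 63 550 984

Derivation:
L0 (leaves): [31, 63, 47, 90, 4, 51, 17], target index=0
L1: h(31,63)=(31*31+63)%997=27 [pair 0] h(47,90)=(47*31+90)%997=550 [pair 1] h(4,51)=(4*31+51)%997=175 [pair 2] h(17,17)=(17*31+17)%997=544 [pair 3] -> [27, 550, 175, 544]
  Sibling for proof at L0: 63
L2: h(27,550)=(27*31+550)%997=390 [pair 0] h(175,544)=(175*31+544)%997=984 [pair 1] -> [390, 984]
  Sibling for proof at L1: 550
L3: h(390,984)=(390*31+984)%997=113 [pair 0] -> [113]
  Sibling for proof at L2: 984
Root: 113
Proof path (sibling hashes from leaf to root): [63, 550, 984]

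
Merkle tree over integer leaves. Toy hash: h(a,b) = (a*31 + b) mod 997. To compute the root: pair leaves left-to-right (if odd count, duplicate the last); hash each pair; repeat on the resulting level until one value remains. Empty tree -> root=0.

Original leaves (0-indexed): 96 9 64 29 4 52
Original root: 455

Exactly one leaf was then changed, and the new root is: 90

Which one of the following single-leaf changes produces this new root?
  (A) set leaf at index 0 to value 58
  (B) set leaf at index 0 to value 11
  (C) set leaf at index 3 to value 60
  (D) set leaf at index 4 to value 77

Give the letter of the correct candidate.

Answer: D

Derivation:
Original leaves: [96, 9, 64, 29, 4, 52]
Target new root: 90
Try each candidate change and compute the resulting root:
Candidate A: set leaf[0] = 58 -> leaves = [58, 9, 64, 29, 4, 52]
  L0: [58, 9, 64, 29, 4, 52]
  L1: h(58,9)=(58*31+9)%997=810 h(64,29)=(64*31+29)%997=19 h(4,52)=(4*31+52)%997=176 -> [810, 19, 176]
  L2: h(810,19)=(810*31+19)%997=204 h(176,176)=(176*31+176)%997=647 -> [204, 647]
  L3: h(204,647)=(204*31+647)%997=989 -> [989]
  root = 989 != target 90
Candidate B: set leaf[0] = 11 -> leaves = [11, 9, 64, 29, 4, 52]
  L0: [11, 9, 64, 29, 4, 52]
  L1: h(11,9)=(11*31+9)%997=350 h(64,29)=(64*31+29)%997=19 h(4,52)=(4*31+52)%997=176 -> [350, 19, 176]
  L2: h(350,19)=(350*31+19)%997=899 h(176,176)=(176*31+176)%997=647 -> [899, 647]
  L3: h(899,647)=(899*31+647)%997=600 -> [600]
  root = 600 != target 90
Candidate C: set leaf[3] = 60 -> leaves = [96, 9, 64, 60, 4, 52]
  L0: [96, 9, 64, 60, 4, 52]
  L1: h(96,9)=(96*31+9)%997=991 h(64,60)=(64*31+60)%997=50 h(4,52)=(4*31+52)%997=176 -> [991, 50, 176]
  L2: h(991,50)=(991*31+50)%997=861 h(176,176)=(176*31+176)%997=647 -> [861, 647]
  L3: h(861,647)=(861*31+647)%997=419 -> [419]
  root = 419 != target 90
Candidate D: set leaf[4] = 77 -> leaves = [96, 9, 64, 29, 77, 52]
  L0: [96, 9, 64, 29, 77, 52]
  L1: h(96,9)=(96*31+9)%997=991 h(64,29)=(64*31+29)%997=19 h(77,52)=(77*31+52)%997=445 -> [991, 19, 445]
  L2: h(991,19)=(991*31+19)%997=830 h(445,445)=(445*31+445)%997=282 -> [830, 282]
  L3: h(830,282)=(830*31+282)%997=90 -> [90]
  root = 90 == target 90  ** MATCH **
Candidate D produces the target root.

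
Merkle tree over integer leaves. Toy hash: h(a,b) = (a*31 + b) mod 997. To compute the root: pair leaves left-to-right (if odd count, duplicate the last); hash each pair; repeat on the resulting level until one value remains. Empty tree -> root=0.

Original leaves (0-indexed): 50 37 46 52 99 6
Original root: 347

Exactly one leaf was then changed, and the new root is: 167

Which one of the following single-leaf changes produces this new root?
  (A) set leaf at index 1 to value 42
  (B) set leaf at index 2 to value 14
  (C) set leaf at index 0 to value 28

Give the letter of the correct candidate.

Original leaves: [50, 37, 46, 52, 99, 6]
Target new root: 167
Try each candidate change and compute the resulting root:
Candidate A: set leaf[1] = 42 -> leaves = [50, 42, 46, 52, 99, 6]
  L0: [50, 42, 46, 52, 99, 6]
  L1: h(50,42)=(50*31+42)%997=595 h(46,52)=(46*31+52)%997=481 h(99,6)=(99*31+6)%997=84 -> [595, 481, 84]
  L2: h(595,481)=(595*31+481)%997=980 h(84,84)=(84*31+84)%997=694 -> [980, 694]
  L3: h(980,694)=(980*31+694)%997=167 -> [167]
  root = 167 == target 167  ** MATCH **
Candidate B: set leaf[2] = 14 -> leaves = [50, 37, 14, 52, 99, 6]
  L0: [50, 37, 14, 52, 99, 6]
  L1: h(50,37)=(50*31+37)%997=590 h(14,52)=(14*31+52)%997=486 h(99,6)=(99*31+6)%997=84 -> [590, 486, 84]
  L2: h(590,486)=(590*31+486)%997=830 h(84,84)=(84*31+84)%997=694 -> [830, 694]
  L3: h(830,694)=(830*31+694)%997=502 -> [502]
  root = 502 != target 167
Candidate C: set leaf[0] = 28 -> leaves = [28, 37, 46, 52, 99, 6]
  L0: [28, 37, 46, 52, 99, 6]
  L1: h(28,37)=(28*31+37)%997=905 h(46,52)=(46*31+52)%997=481 h(99,6)=(99*31+6)%997=84 -> [905, 481, 84]
  L2: h(905,481)=(905*31+481)%997=620 h(84,84)=(84*31+84)%997=694 -> [620, 694]
  L3: h(620,694)=(620*31+694)%997=971 -> [971]
  root = 971 != target 167
Candidate A produces the target root.

Answer: A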